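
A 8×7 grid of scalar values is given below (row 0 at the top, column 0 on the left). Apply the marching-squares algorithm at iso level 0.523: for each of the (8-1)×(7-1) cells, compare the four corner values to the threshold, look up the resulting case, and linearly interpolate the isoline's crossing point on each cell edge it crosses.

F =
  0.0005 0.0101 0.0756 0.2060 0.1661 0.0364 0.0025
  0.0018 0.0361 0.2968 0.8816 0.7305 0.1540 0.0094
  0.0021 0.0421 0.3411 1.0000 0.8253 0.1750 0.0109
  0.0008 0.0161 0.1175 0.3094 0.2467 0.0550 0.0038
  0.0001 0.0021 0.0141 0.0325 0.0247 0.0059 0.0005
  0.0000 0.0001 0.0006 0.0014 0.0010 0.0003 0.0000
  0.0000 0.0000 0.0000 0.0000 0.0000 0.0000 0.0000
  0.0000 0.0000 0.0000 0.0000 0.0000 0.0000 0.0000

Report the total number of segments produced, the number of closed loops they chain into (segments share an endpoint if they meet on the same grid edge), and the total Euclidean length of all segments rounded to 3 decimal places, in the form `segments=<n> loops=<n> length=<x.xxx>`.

cell (0,2): code 0100 → (0.469,3.000)–(1.000,2.387)
cell (0,3): code 1100 → (0.632,4.000)–(0.469,3.000)
cell (0,4): code 1000 → (1.000,4.360)–(0.632,4.000)
cell (1,2): code 0110 → (1.000,2.387)–(2.000,2.276)
cell (1,4): code 1001 → (2.000,4.465)–(1.000,4.360)
cell (2,2): code 0010 → (2.000,2.276)–(2.691,3.000)
cell (2,3): code 0011 → (2.691,3.000)–(2.522,4.000)
cell (2,4): code 0001 → (2.522,4.000)–(2.000,4.465)
total: 8 segments, chained into 1 closed loop(s), length Σ = 7.064309

segments=8 loops=1 length=7.064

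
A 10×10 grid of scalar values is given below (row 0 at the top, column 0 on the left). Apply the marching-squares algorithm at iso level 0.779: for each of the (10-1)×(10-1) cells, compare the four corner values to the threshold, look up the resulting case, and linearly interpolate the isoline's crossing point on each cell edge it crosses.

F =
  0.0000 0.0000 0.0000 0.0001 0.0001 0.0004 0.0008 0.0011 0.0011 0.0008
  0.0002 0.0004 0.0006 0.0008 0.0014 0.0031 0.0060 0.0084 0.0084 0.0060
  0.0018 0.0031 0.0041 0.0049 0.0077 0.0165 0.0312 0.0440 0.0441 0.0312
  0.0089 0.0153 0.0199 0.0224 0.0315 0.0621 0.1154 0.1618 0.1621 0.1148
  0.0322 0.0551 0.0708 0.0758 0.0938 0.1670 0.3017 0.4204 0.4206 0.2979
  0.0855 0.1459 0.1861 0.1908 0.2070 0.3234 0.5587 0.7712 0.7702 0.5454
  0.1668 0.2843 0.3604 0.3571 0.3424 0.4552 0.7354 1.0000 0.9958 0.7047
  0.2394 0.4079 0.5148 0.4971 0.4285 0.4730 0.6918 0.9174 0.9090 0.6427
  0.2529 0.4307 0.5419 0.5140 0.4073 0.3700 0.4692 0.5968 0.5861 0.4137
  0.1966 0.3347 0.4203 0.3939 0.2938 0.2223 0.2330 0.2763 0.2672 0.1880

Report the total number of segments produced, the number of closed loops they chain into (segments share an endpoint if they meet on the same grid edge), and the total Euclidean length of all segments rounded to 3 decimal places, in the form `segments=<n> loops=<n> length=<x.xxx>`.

segments=8 loops=1 length=7.933

cell (5,6): code 0100 → (5.034,7.000)–(6.000,6.165)
cell (5,7): code 1100 → (5.039,8.000)–(5.034,7.000)
cell (5,8): code 1000 → (6.000,8.745)–(5.039,8.000)
cell (6,6): code 0110 → (6.000,6.165)–(7.000,6.387)
cell (6,8): code 1001 → (7.000,8.488)–(6.000,8.745)
cell (7,6): code 0010 → (7.000,6.387)–(7.432,7.000)
cell (7,7): code 0011 → (7.432,7.000)–(7.403,8.000)
cell (7,8): code 0001 → (7.403,8.000)–(7.000,8.488)
total: 8 segments, chained into 1 closed loop(s), length Σ = 7.932774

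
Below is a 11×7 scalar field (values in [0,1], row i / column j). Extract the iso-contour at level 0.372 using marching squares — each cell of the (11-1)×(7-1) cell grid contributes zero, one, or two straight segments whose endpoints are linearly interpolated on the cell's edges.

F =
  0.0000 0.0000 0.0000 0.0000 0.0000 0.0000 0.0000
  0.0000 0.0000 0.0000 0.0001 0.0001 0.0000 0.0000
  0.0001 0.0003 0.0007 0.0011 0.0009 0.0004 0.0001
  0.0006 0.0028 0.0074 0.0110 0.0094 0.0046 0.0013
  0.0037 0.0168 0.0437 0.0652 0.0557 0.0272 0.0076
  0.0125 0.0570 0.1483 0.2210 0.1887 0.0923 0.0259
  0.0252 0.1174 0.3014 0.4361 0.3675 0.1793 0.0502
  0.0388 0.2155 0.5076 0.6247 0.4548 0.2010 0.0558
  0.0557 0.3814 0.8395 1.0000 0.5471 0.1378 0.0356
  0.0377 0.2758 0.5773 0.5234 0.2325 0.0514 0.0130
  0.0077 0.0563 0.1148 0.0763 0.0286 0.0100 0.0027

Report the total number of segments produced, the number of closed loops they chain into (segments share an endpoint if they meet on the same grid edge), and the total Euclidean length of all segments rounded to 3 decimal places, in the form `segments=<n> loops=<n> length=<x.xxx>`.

cell (5,2): code 0100 → (5.702,3.000)–(6.000,2.524)
cell (5,3): code 1000 → (6.000,3.934)–(5.702,3.000)
cell (6,1): code 0100 → (6.342,2.000)–(7.000,1.536)
cell (6,2): code 1110 → (6.000,2.524)–(6.342,2.000)
cell (6,3): code 1101 → (6.052,4.000)–(6.000,3.934)
cell (6,4): code 1000 → (7.000,4.326)–(6.052,4.000)
cell (7,0): code 0100 → (7.943,1.000)–(8.000,0.971)
cell (7,1): code 1110 → (7.000,1.536)–(7.943,1.000)
cell (7,4): code 1001 → (8.000,4.428)–(7.000,4.326)
cell (8,0): code 0010 → (8.000,0.971)–(8.089,1.000)
cell (8,1): code 0111 → (8.089,1.000)–(9.000,1.319)
cell (8,3): code 1011 → (9.000,3.520)–(8.557,4.000)
cell (8,4): code 0001 → (8.557,4.000)–(8.000,4.428)
cell (9,1): code 0010 → (9.000,1.319)–(9.444,2.000)
cell (9,2): code 0011 → (9.444,2.000)–(9.339,3.000)
cell (9,3): code 0001 → (9.339,3.000)–(9.000,3.520)
total: 16 segments, chained into 1 closed loop(s), length Σ = 11.066518

segments=16 loops=1 length=11.067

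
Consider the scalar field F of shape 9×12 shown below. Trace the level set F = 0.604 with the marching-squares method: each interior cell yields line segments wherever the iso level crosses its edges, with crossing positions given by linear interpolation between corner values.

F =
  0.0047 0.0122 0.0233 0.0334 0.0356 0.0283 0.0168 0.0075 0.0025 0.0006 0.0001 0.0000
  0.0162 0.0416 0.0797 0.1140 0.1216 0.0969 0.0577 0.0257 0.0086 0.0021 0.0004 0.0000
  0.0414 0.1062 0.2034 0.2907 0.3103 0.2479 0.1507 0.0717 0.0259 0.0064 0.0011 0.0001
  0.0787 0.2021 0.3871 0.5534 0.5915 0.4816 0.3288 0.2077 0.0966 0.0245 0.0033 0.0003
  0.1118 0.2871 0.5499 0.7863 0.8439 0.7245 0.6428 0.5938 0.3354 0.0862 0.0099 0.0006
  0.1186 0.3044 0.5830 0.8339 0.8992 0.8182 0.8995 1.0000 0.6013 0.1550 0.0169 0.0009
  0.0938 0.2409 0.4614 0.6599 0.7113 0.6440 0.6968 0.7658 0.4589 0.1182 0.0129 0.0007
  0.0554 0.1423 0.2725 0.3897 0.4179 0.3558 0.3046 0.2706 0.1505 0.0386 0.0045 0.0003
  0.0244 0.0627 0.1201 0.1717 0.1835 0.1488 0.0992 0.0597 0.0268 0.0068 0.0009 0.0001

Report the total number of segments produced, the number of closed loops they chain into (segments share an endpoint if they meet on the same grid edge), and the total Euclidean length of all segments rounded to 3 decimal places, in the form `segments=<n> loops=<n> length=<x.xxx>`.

cell (3,2): code 0100 → (3.217,3.000)–(4.000,2.229)
cell (3,3): code 1100 → (3.050,4.000)–(3.217,3.000)
cell (3,4): code 1100 → (3.504,5.000)–(3.050,4.000)
cell (3,5): code 1100 → (3.876,6.000)–(3.504,5.000)
cell (3,6): code 1000 → (4.000,6.792)–(3.876,6.000)
cell (4,2): code 0110 → (4.000,2.229)–(5.000,2.084)
cell (4,6): code 1101 → (4.025,7.000)–(4.000,6.792)
cell (4,7): code 1000 → (5.000,7.993)–(4.025,7.000)
cell (5,2): code 0110 → (5.000,2.084)–(6.000,2.718)
cell (5,7): code 1001 → (6.000,7.527)–(5.000,7.993)
cell (6,2): code 0010 → (6.000,2.718)–(6.207,3.000)
cell (6,3): code 0011 → (6.207,3.000)–(6.366,4.000)
cell (6,4): code 0011 → (6.366,4.000)–(6.139,5.000)
cell (6,5): code 0011 → (6.139,5.000)–(6.237,6.000)
cell (6,6): code 0011 → (6.237,6.000)–(6.327,7.000)
cell (6,7): code 0001 → (6.327,7.000)–(6.000,7.527)
total: 16 segments, chained into 1 closed loop(s), length Σ = 14.995729

segments=16 loops=1 length=14.996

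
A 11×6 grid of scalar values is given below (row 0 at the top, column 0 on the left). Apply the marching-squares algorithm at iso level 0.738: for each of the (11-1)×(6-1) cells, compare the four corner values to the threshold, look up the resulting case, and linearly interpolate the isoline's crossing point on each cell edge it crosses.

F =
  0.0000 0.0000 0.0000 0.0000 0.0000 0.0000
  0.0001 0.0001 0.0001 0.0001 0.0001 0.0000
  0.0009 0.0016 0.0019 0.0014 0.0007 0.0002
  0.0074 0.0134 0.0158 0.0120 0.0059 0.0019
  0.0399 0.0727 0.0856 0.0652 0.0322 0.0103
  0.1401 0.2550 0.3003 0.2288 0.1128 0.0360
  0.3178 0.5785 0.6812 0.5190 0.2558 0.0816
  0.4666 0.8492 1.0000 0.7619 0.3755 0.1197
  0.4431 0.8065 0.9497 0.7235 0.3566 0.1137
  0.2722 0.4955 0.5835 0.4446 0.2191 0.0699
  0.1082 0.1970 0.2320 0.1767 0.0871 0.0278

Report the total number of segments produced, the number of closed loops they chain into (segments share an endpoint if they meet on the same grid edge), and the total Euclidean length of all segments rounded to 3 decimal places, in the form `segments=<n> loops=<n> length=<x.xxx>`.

cell (6,0): code 0100 → (6.589,1.000)–(7.000,0.709)
cell (6,1): code 1100 → (6.178,2.000)–(6.589,1.000)
cell (6,2): code 1100 → (6.902,3.000)–(6.178,2.000)
cell (6,3): code 1000 → (7.000,3.062)–(6.902,3.000)
cell (7,0): code 0110 → (7.000,0.709)–(8.000,0.812)
cell (7,2): code 1011 → (8.000,2.936)–(7.622,3.000)
cell (7,3): code 0001 → (7.622,3.000)–(7.000,3.062)
cell (8,0): code 0010 → (8.000,0.812)–(8.220,1.000)
cell (8,1): code 0011 → (8.220,1.000)–(8.578,2.000)
cell (8,2): code 0001 → (8.578,2.000)–(8.000,2.936)
total: 10 segments, chained into 1 closed loop(s), length Σ = 7.400579

segments=10 loops=1 length=7.401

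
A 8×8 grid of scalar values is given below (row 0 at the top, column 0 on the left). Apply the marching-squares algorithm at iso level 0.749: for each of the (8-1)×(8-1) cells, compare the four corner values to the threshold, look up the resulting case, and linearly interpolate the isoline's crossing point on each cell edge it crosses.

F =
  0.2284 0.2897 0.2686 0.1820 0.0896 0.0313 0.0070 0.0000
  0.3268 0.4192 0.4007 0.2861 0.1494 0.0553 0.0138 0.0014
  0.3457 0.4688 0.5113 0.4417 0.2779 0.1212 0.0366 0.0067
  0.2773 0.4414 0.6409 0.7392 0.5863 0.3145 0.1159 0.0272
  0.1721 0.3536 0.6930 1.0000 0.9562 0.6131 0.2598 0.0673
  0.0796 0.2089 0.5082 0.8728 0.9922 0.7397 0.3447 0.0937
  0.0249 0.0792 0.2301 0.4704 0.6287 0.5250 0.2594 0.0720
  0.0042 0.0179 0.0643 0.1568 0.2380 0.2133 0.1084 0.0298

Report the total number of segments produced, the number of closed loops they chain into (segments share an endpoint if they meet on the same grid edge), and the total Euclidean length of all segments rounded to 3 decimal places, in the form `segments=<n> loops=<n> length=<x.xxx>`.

segments=8 loops=1 length=8.030

cell (3,2): code 0100 → (3.038,3.000)–(4.000,2.182)
cell (3,3): code 1100 → (3.440,4.000)–(3.038,3.000)
cell (3,4): code 1000 → (4.000,4.604)–(3.440,4.000)
cell (4,2): code 0110 → (4.000,2.182)–(5.000,2.660)
cell (4,4): code 1001 → (5.000,4.963)–(4.000,4.604)
cell (5,2): code 0010 → (5.000,2.660)–(5.308,3.000)
cell (5,3): code 0011 → (5.308,3.000)–(5.669,4.000)
cell (5,4): code 0001 → (5.669,4.000)–(5.000,4.963)
total: 8 segments, chained into 1 closed loop(s), length Σ = 8.029595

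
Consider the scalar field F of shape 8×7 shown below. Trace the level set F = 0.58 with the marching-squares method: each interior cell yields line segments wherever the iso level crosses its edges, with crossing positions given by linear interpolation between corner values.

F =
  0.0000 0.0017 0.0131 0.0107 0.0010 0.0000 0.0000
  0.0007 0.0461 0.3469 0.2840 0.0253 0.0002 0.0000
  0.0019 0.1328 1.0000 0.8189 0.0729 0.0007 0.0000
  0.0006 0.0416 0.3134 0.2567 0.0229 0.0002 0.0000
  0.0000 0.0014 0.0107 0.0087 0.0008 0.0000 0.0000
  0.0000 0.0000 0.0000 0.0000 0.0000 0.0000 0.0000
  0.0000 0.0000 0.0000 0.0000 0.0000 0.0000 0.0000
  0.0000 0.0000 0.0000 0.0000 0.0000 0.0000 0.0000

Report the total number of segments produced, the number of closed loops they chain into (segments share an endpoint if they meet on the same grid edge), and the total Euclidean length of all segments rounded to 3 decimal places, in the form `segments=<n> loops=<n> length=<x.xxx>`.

cell (1,1): code 0100 → (1.357,2.000)–(2.000,1.516)
cell (1,2): code 1100 → (1.553,3.000)–(1.357,2.000)
cell (1,3): code 1000 → (2.000,3.320)–(1.553,3.000)
cell (2,1): code 0010 → (2.000,1.516)–(2.612,2.000)
cell (2,2): code 0011 → (2.612,2.000)–(2.425,3.000)
cell (2,3): code 0001 → (2.425,3.000)–(2.000,3.320)
total: 6 segments, chained into 1 closed loop(s), length Σ = 4.703363

segments=6 loops=1 length=4.703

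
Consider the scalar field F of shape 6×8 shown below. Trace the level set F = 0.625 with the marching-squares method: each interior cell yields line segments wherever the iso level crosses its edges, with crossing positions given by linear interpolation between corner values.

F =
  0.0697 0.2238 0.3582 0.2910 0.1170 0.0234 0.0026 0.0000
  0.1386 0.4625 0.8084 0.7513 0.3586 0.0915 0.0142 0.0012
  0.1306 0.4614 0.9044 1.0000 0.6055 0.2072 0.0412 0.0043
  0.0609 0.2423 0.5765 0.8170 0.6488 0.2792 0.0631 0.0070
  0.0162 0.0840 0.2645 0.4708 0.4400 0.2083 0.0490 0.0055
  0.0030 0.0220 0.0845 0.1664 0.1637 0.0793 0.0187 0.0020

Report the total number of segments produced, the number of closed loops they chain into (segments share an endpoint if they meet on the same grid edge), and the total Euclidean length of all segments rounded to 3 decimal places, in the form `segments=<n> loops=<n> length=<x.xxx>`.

cell (0,1): code 0100 → (0.593,2.000)–(1.000,1.470)
cell (0,2): code 1100 → (0.726,3.000)–(0.593,2.000)
cell (0,3): code 1000 → (1.000,3.322)–(0.726,3.000)
cell (1,1): code 0110 → (1.000,1.470)–(2.000,1.369)
cell (1,3): code 1001 → (2.000,3.951)–(1.000,3.322)
cell (2,1): code 0010 → (2.000,1.369)–(2.852,2.000)
cell (2,2): code 0111 → (2.852,2.000)–(3.000,2.202)
cell (2,3): code 1101 → (2.450,4.000)–(2.000,3.951)
cell (2,4): code 1000 → (3.000,4.064)–(2.450,4.000)
cell (3,2): code 0010 → (3.000,2.202)–(3.555,3.000)
cell (3,3): code 0011 → (3.555,3.000)–(3.114,4.000)
cell (3,4): code 0001 → (3.114,4.000)–(3.000,4.064)
total: 12 segments, chained into 1 closed loop(s), length Σ = 8.799003

segments=12 loops=1 length=8.799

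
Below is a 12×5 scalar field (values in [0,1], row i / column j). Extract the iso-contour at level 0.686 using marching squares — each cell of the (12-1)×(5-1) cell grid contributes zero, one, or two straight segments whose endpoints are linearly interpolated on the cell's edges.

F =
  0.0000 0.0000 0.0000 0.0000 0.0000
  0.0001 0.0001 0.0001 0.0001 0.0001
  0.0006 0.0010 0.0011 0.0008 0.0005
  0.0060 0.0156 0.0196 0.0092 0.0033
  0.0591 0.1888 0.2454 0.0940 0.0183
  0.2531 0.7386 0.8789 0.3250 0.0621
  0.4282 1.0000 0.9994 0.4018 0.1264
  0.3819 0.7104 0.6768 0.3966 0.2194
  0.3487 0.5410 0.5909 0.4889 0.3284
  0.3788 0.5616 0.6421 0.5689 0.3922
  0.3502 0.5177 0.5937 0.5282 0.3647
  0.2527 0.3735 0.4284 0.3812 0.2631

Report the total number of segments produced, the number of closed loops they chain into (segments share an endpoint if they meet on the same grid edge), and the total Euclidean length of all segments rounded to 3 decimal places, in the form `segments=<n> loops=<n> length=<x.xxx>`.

cell (4,0): code 0100 → (4.904,1.000)–(5.000,0.892)
cell (4,1): code 1100 → (4.696,2.000)–(4.904,1.000)
cell (4,2): code 1000 → (5.000,2.348)–(4.696,2.000)
cell (5,0): code 0110 → (5.000,0.892)–(6.000,0.451)
cell (5,2): code 1001 → (6.000,2.524)–(5.000,2.348)
cell (6,0): code 0110 → (6.000,0.451)–(7.000,0.926)
cell (6,1): code 1011 → (7.000,1.726)–(6.971,2.000)
cell (6,2): code 0001 → (6.971,2.000)–(6.000,2.524)
cell (7,0): code 0010 → (7.000,0.926)–(7.144,1.000)
cell (7,1): code 0001 → (7.144,1.000)–(7.000,1.726)
total: 10 segments, chained into 1 closed loop(s), length Σ = 7.125663

segments=10 loops=1 length=7.126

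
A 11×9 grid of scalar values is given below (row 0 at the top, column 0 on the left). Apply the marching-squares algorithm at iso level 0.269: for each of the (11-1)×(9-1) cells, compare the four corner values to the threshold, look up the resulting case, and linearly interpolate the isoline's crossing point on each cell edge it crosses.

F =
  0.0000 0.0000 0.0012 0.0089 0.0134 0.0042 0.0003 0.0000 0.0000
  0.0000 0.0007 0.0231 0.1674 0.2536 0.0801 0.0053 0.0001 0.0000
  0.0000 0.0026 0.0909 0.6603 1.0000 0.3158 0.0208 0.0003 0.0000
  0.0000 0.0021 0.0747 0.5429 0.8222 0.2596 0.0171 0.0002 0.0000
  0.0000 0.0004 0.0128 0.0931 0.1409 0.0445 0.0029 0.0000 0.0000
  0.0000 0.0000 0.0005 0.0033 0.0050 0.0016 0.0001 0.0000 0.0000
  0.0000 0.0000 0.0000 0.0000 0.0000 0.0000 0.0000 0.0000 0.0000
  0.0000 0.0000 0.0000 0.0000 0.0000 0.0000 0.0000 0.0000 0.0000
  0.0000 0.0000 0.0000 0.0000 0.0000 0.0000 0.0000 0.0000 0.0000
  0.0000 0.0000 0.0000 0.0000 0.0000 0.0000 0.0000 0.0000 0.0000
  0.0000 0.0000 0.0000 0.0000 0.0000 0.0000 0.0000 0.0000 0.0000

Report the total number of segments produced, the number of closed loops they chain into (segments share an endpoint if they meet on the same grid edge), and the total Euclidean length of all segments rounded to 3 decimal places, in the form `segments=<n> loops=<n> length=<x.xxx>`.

cell (1,2): code 0100 → (1.206,3.000)–(2.000,2.313)
cell (1,3): code 1100 → (1.021,4.000)–(1.206,3.000)
cell (1,4): code 1100 → (1.801,5.000)–(1.021,4.000)
cell (1,5): code 1000 → (2.000,5.159)–(1.801,5.000)
cell (2,2): code 0110 → (2.000,2.313)–(3.000,2.415)
cell (2,4): code 1011 → (3.000,4.983)–(2.833,5.000)
cell (2,5): code 0001 → (2.833,5.000)–(2.000,5.159)
cell (3,2): code 0010 → (3.000,2.415)–(3.609,3.000)
cell (3,3): code 0011 → (3.609,3.000)–(3.812,4.000)
cell (3,4): code 0001 → (3.812,4.000)–(3.000,4.983)
total: 10 segments, chained into 1 closed loop(s), length Σ = 8.750987

segments=10 loops=1 length=8.751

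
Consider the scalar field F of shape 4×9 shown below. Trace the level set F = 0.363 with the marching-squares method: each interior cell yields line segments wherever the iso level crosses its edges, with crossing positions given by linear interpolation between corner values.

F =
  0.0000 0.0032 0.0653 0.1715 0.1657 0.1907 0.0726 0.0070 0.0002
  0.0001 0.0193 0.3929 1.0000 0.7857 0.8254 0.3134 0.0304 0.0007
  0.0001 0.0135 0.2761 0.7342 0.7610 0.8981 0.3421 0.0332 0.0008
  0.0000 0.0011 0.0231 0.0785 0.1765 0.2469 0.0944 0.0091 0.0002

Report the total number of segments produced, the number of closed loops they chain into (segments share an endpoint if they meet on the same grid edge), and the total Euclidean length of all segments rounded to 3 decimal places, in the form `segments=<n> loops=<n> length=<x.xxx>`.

segments=12 loops=1 length=10.803

cell (0,1): code 0100 → (0.909,2.000)–(1.000,1.920)
cell (0,2): code 1100 → (0.231,3.000)–(0.909,2.000)
cell (0,3): code 1100 → (0.318,4.000)–(0.231,3.000)
cell (0,4): code 1100 → (0.271,5.000)–(0.318,4.000)
cell (0,5): code 1000 → (1.000,5.903)–(0.271,5.000)
cell (1,1): code 0010 → (1.000,1.920)–(1.256,2.000)
cell (1,2): code 0111 → (1.256,2.000)–(2.000,2.190)
cell (1,5): code 1001 → (2.000,5.962)–(1.000,5.903)
cell (2,2): code 0010 → (2.000,2.190)–(2.566,3.000)
cell (2,3): code 0011 → (2.566,3.000)–(2.681,4.000)
cell (2,4): code 0011 → (2.681,4.000)–(2.822,5.000)
cell (2,5): code 0001 → (2.822,5.000)–(2.000,5.962)
total: 12 segments, chained into 1 closed loop(s), length Σ = 10.802715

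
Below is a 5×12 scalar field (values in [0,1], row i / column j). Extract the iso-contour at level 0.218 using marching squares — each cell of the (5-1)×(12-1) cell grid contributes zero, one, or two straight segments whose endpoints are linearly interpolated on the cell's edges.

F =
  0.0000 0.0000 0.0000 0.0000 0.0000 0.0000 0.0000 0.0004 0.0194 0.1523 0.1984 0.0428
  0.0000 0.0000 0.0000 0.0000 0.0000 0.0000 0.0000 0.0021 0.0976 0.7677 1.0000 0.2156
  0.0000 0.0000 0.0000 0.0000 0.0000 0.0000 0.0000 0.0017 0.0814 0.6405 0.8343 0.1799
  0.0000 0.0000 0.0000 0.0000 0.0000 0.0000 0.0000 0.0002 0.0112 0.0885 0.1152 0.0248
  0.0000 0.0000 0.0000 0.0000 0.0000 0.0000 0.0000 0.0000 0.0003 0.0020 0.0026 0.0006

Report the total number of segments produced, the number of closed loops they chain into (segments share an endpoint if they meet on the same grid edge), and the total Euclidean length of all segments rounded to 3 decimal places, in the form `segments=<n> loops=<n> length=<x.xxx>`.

cell (0,8): code 0100 → (0.107,9.000)–(1.000,8.180)
cell (0,9): code 1100 → (0.024,10.000)–(0.107,9.000)
cell (0,10): code 1000 → (1.000,10.997)–(0.024,10.000)
cell (1,8): code 0110 → (1.000,8.180)–(2.000,8.244)
cell (1,10): code 1001 → (2.000,10.942)–(1.000,10.997)
cell (2,8): code 0010 → (2.000,8.244)–(2.765,9.000)
cell (2,9): code 0011 → (2.765,9.000)–(2.857,10.000)
cell (2,10): code 0001 → (2.857,10.000)–(2.000,10.942)
total: 8 segments, chained into 1 closed loop(s), length Σ = 8.967749

segments=8 loops=1 length=8.968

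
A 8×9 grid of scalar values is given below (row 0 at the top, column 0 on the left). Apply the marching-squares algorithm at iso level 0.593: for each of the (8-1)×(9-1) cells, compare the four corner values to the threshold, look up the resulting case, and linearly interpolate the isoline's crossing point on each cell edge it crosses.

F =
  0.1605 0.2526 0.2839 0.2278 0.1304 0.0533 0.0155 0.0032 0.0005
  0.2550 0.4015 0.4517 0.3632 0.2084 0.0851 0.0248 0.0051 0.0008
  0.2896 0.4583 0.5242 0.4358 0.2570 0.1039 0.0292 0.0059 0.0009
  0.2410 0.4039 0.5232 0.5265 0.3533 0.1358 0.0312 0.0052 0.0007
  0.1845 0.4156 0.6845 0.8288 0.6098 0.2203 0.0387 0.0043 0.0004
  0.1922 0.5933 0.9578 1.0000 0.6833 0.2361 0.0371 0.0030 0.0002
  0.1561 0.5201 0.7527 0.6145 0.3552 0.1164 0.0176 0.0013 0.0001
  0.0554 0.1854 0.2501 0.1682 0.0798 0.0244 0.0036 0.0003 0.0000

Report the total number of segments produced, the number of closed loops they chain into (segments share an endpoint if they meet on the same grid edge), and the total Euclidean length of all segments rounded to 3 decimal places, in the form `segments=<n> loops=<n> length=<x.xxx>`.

cell (3,1): code 0100 → (3.433,2.000)–(4.000,1.660)
cell (3,2): code 1100 → (3.220,3.000)–(3.433,2.000)
cell (3,3): code 1100 → (3.935,4.000)–(3.220,3.000)
cell (3,4): code 1000 → (4.000,4.043)–(3.935,4.000)
cell (4,0): code 0100 → (4.998,1.000)–(5.000,0.999)
cell (4,1): code 1110 → (4.000,1.660)–(4.998,1.000)
cell (4,4): code 1001 → (5.000,4.202)–(4.000,4.043)
cell (5,0): code 0010 → (5.000,0.999)–(5.004,1.000)
cell (5,1): code 0111 → (5.004,1.000)–(6.000,1.313)
cell (5,3): code 1011 → (6.000,3.083)–(5.275,4.000)
cell (5,4): code 0001 → (5.275,4.000)–(5.000,4.202)
cell (6,1): code 0010 → (6.000,1.313)–(6.318,2.000)
cell (6,2): code 0011 → (6.318,2.000)–(6.048,3.000)
cell (6,3): code 0001 → (6.048,3.000)–(6.000,3.083)
total: 14 segments, chained into 1 closed loop(s), length Σ = 9.648942

segments=14 loops=1 length=9.649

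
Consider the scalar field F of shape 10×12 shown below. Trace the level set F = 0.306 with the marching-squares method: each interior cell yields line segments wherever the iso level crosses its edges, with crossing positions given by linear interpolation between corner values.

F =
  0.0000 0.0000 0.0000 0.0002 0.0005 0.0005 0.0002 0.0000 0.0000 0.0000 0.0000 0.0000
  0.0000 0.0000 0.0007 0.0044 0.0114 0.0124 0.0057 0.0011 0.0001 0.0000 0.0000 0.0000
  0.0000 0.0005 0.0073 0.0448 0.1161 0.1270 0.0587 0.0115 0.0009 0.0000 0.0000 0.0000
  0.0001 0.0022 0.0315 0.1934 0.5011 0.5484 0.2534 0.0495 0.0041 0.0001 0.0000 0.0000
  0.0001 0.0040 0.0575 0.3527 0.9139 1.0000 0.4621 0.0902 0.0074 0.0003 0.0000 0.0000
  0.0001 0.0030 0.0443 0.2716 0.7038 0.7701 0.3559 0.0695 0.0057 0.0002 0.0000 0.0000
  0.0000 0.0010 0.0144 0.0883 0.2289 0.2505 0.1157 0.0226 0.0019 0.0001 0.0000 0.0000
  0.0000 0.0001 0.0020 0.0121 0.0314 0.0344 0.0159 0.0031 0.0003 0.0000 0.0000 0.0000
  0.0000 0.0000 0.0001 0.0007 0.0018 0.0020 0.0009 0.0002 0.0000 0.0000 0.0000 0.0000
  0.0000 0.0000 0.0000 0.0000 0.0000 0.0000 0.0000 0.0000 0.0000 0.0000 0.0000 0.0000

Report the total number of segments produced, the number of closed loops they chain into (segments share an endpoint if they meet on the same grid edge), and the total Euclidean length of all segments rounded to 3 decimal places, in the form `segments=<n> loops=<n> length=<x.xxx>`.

cell (2,3): code 0100 → (2.493,4.000)–(3.000,3.366)
cell (2,4): code 1100 → (2.425,5.000)–(2.493,4.000)
cell (2,5): code 1000 → (3.000,5.822)–(2.425,5.000)
cell (3,2): code 0100 → (3.707,3.000)–(4.000,2.842)
cell (3,3): code 1110 → (3.000,3.366)–(3.707,3.000)
cell (3,5): code 1101 → (3.252,6.000)–(3.000,5.822)
cell (3,6): code 1000 → (4.000,6.420)–(3.252,6.000)
cell (4,2): code 0010 → (4.000,2.842)–(4.576,3.000)
cell (4,3): code 0111 → (4.576,3.000)–(5.000,3.080)
cell (4,6): code 1001 → (5.000,6.174)–(4.000,6.420)
cell (5,3): code 0010 → (5.000,3.080)–(5.838,4.000)
cell (5,4): code 0011 → (5.838,4.000)–(5.893,5.000)
cell (5,5): code 0011 → (5.893,5.000)–(5.208,6.000)
cell (5,6): code 0001 → (5.208,6.000)–(5.000,6.174)
total: 14 segments, chained into 1 closed loop(s), length Σ = 10.900530

segments=14 loops=1 length=10.901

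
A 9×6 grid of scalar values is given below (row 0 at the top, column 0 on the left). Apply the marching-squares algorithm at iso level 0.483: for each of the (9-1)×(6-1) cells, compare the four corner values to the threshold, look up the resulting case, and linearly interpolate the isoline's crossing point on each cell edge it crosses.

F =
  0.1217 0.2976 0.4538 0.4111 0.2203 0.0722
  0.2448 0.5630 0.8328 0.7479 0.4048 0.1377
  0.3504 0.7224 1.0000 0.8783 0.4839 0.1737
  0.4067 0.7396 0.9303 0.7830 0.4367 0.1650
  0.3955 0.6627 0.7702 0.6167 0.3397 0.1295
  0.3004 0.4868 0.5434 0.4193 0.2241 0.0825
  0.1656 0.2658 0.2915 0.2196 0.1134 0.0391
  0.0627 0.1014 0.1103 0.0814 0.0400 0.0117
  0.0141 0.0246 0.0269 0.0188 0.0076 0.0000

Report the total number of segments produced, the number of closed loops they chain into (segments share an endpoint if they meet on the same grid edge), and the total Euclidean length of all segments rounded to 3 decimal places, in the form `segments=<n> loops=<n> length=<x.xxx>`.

cell (0,0): code 0100 → (0.699,1.000)–(1.000,0.749)
cell (0,1): code 1100 → (0.077,2.000)–(0.699,1.000)
cell (0,2): code 1100 → (0.213,3.000)–(0.077,2.000)
cell (0,3): code 1000 → (1.000,3.772)–(0.213,3.000)
cell (1,0): code 0110 → (1.000,0.749)–(2.000,0.356)
cell (1,3): code 1101 → (1.989,4.000)–(1.000,3.772)
cell (1,4): code 1000 → (2.000,4.003)–(1.989,4.000)
cell (2,0): code 0110 → (2.000,0.356)–(3.000,0.229)
cell (2,3): code 1011 → (3.000,3.866)–(2.019,4.000)
cell (2,4): code 0001 → (2.019,4.000)–(2.000,4.003)
cell (3,0): code 0110 → (3.000,0.229)–(4.000,0.327)
cell (3,3): code 1001 → (4.000,3.483)–(3.000,3.866)
cell (4,0): code 0110 → (4.000,0.327)–(5.000,0.980)
cell (4,2): code 1011 → (5.000,2.487)–(4.677,3.000)
cell (4,3): code 0001 → (4.677,3.000)–(4.000,3.483)
cell (5,0): code 0010 → (5.000,0.980)–(5.017,1.000)
cell (5,1): code 0011 → (5.017,1.000)–(5.240,2.000)
cell (5,2): code 0001 → (5.240,2.000)–(5.000,2.487)
total: 18 segments, chained into 1 closed loop(s), length Σ = 14.100556

segments=18 loops=1 length=14.101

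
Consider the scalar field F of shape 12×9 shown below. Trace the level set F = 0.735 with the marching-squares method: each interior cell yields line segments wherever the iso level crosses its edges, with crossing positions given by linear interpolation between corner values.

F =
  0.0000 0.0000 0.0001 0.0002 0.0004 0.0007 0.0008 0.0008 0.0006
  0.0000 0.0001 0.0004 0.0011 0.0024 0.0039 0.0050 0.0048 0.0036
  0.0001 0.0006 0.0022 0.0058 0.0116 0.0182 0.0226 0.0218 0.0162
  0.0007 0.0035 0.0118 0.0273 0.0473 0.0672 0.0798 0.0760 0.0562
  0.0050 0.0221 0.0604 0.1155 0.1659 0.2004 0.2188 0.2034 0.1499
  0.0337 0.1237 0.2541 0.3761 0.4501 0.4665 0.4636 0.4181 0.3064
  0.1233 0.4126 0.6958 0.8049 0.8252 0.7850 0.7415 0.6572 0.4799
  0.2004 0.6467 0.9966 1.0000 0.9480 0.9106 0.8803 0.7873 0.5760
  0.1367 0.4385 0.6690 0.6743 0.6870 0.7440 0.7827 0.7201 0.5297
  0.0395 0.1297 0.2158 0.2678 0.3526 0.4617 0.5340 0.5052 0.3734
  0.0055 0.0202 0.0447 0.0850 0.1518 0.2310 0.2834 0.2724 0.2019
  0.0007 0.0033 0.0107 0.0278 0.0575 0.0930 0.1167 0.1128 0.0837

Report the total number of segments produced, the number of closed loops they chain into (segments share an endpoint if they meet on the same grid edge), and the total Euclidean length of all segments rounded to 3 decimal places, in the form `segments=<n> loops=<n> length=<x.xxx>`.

segments=18 loops=1 length=13.915

cell (5,2): code 0100 → (5.837,3.000)–(6.000,2.359)
cell (5,3): code 1100 → (5.760,4.000)–(5.837,3.000)
cell (5,4): code 1100 → (5.843,5.000)–(5.760,4.000)
cell (5,5): code 1100 → (5.977,6.000)–(5.843,5.000)
cell (5,6): code 1000 → (6.000,6.077)–(5.977,6.000)
cell (6,1): code 0100 → (6.130,2.000)–(7.000,1.252)
cell (6,2): code 1110 → (6.000,2.359)–(6.130,2.000)
cell (6,6): code 1101 → (6.598,7.000)–(6.000,6.077)
cell (6,7): code 1000 → (7.000,7.248)–(6.598,7.000)
cell (7,1): code 0010 → (7.000,1.252)–(7.799,2.000)
cell (7,2): code 0011 → (7.799,2.000)–(7.814,3.000)
cell (7,3): code 0011 → (7.814,3.000)–(7.816,4.000)
cell (7,4): code 0111 → (7.816,4.000)–(8.000,4.842)
cell (7,6): code 1011 → (8.000,6.762)–(7.778,7.000)
cell (7,7): code 0001 → (7.778,7.000)–(7.000,7.248)
cell (8,4): code 0010 → (8.000,4.842)–(8.032,5.000)
cell (8,5): code 0011 → (8.032,5.000)–(8.192,6.000)
cell (8,6): code 0001 → (8.192,6.000)–(8.000,6.762)
total: 18 segments, chained into 1 closed loop(s), length Σ = 13.915396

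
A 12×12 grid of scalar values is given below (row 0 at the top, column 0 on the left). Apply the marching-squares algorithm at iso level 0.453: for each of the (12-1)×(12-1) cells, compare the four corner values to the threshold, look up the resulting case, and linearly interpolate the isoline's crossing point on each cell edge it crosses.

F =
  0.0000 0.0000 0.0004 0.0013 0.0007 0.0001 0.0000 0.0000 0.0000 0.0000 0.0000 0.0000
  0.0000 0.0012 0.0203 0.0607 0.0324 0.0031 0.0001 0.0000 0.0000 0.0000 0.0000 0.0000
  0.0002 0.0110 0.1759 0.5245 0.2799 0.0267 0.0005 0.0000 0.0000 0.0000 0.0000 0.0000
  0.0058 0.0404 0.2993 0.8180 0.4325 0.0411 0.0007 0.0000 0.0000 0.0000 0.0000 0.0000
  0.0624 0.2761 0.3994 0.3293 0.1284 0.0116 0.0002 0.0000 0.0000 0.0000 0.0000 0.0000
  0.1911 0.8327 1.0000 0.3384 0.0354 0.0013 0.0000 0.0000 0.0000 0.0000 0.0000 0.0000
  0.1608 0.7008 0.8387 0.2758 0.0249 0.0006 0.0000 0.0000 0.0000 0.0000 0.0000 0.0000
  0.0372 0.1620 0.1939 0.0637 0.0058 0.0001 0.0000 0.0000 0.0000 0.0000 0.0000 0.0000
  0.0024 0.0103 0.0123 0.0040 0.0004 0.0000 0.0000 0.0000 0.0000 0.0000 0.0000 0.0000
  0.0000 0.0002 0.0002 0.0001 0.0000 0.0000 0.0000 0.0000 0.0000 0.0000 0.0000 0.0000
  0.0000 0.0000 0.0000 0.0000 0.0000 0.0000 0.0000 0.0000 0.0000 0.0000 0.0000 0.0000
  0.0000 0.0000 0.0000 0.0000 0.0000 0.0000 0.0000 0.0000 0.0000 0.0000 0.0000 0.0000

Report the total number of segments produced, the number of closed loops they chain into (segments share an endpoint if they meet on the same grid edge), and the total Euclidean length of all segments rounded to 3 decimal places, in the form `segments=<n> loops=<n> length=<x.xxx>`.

cell (1,2): code 0100 → (1.846,3.000)–(2.000,2.795)
cell (1,3): code 1000 → (2.000,3.292)–(1.846,3.000)
cell (2,2): code 0110 → (2.000,2.795)–(3.000,2.296)
cell (2,3): code 1001 → (3.000,3.947)–(2.000,3.292)
cell (3,2): code 0010 → (3.000,2.296)–(3.747,3.000)
cell (3,3): code 0001 → (3.747,3.000)–(3.000,3.947)
cell (4,0): code 0100 → (4.318,1.000)–(5.000,0.408)
cell (4,1): code 1100 → (4.089,2.000)–(4.318,1.000)
cell (4,2): code 1000 → (5.000,2.827)–(4.089,2.000)
cell (5,0): code 0110 → (5.000,0.408)–(6.000,0.541)
cell (5,2): code 1001 → (6.000,2.685)–(5.000,2.827)
cell (6,0): code 0010 → (6.000,0.541)–(6.460,1.000)
cell (6,1): code 0011 → (6.460,1.000)–(6.598,2.000)
cell (6,2): code 0001 → (6.598,2.000)–(6.000,2.685)
total: 14 segments, chained into 2 closed loop(s), length Σ = 12.878193

segments=14 loops=2 length=12.878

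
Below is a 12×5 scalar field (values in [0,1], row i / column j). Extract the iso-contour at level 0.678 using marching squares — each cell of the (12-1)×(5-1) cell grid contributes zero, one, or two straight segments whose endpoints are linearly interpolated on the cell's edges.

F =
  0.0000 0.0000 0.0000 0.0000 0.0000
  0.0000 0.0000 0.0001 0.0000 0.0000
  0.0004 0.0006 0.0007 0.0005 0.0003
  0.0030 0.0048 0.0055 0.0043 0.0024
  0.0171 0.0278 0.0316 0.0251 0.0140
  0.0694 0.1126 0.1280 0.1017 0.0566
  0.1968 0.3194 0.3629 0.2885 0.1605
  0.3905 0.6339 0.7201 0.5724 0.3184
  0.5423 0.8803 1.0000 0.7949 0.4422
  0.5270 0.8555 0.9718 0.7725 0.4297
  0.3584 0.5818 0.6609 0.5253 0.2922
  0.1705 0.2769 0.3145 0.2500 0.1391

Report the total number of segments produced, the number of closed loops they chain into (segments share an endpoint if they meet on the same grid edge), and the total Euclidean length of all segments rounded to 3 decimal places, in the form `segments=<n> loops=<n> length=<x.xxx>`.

segments=12 loops=1 length=9.357

cell (6,1): code 0100 → (6.882,2.000)–(7.000,1.512)
cell (6,2): code 1000 → (7.000,2.285)–(6.882,2.000)
cell (7,0): code 0100 → (7.179,1.000)–(8.000,0.401)
cell (7,1): code 1110 → (7.000,1.512)–(7.179,1.000)
cell (7,2): code 1101 → (7.475,3.000)–(7.000,2.285)
cell (7,3): code 1000 → (8.000,3.331)–(7.475,3.000)
cell (8,0): code 0110 → (8.000,0.401)–(9.000,0.460)
cell (8,3): code 1001 → (9.000,3.276)–(8.000,3.331)
cell (9,0): code 0010 → (9.000,0.460)–(9.649,1.000)
cell (9,1): code 0011 → (9.649,1.000)–(9.945,2.000)
cell (9,2): code 0011 → (9.945,2.000)–(9.382,3.000)
cell (9,3): code 0001 → (9.382,3.000)–(9.000,3.276)
total: 12 segments, chained into 1 closed loop(s), length Σ = 9.357400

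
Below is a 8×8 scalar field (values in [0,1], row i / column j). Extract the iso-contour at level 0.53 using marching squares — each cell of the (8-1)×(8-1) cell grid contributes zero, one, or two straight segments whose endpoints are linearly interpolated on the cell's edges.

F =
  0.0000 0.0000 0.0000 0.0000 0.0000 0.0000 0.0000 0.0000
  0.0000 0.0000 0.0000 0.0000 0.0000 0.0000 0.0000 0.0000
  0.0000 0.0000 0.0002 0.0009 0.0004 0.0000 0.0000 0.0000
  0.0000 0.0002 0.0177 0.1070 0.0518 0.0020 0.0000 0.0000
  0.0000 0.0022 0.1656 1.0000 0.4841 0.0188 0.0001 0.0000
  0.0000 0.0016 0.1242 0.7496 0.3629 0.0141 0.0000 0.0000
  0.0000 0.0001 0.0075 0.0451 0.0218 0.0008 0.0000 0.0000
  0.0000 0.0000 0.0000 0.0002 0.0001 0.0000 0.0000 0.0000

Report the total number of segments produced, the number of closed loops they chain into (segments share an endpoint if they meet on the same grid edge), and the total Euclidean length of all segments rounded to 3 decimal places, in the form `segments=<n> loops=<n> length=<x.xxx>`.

cell (3,2): code 0100 → (3.474,3.000)–(4.000,2.437)
cell (3,3): code 1000 → (4.000,3.911)–(3.474,3.000)
cell (4,2): code 0110 → (4.000,2.437)–(5.000,2.649)
cell (4,3): code 1001 → (5.000,3.568)–(4.000,3.911)
cell (5,2): code 0010 → (5.000,2.649)–(5.312,3.000)
cell (5,3): code 0001 → (5.312,3.000)–(5.000,3.568)
total: 6 segments, chained into 1 closed loop(s), length Σ = 5.019865

segments=6 loops=1 length=5.020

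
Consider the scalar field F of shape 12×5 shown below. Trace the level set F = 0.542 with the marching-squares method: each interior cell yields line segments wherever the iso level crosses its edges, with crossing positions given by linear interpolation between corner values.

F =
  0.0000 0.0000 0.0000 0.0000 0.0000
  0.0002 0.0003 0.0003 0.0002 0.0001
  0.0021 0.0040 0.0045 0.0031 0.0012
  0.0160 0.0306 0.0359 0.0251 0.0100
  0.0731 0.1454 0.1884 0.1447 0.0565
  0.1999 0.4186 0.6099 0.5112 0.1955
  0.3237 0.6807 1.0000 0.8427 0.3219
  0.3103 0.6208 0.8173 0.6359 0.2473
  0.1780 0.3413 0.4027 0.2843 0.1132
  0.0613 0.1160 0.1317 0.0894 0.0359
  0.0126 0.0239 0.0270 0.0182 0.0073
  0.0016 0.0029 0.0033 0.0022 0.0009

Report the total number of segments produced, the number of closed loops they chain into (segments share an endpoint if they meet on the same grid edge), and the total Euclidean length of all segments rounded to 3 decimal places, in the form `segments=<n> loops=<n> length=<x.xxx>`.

cell (4,1): code 0100 → (4.839,2.000)–(5.000,1.645)
cell (4,2): code 1000 → (5.000,2.688)–(4.839,2.000)
cell (5,0): code 0100 → (5.471,1.000)–(6.000,0.611)
cell (5,1): code 1110 → (5.000,1.645)–(5.471,1.000)
cell (5,2): code 1101 → (5.093,3.000)–(5.000,2.688)
cell (5,3): code 1000 → (6.000,3.577)–(5.093,3.000)
cell (6,0): code 0110 → (6.000,0.611)–(7.000,0.746)
cell (6,3): code 1001 → (7.000,3.242)–(6.000,3.577)
cell (7,0): code 0010 → (7.000,0.746)–(7.282,1.000)
cell (7,1): code 0011 → (7.282,1.000)–(7.664,2.000)
cell (7,2): code 0011 → (7.664,2.000)–(7.267,3.000)
cell (7,3): code 0001 → (7.267,3.000)–(7.000,3.242)
total: 12 segments, chained into 1 closed loop(s), length Σ = 8.902077

segments=12 loops=1 length=8.902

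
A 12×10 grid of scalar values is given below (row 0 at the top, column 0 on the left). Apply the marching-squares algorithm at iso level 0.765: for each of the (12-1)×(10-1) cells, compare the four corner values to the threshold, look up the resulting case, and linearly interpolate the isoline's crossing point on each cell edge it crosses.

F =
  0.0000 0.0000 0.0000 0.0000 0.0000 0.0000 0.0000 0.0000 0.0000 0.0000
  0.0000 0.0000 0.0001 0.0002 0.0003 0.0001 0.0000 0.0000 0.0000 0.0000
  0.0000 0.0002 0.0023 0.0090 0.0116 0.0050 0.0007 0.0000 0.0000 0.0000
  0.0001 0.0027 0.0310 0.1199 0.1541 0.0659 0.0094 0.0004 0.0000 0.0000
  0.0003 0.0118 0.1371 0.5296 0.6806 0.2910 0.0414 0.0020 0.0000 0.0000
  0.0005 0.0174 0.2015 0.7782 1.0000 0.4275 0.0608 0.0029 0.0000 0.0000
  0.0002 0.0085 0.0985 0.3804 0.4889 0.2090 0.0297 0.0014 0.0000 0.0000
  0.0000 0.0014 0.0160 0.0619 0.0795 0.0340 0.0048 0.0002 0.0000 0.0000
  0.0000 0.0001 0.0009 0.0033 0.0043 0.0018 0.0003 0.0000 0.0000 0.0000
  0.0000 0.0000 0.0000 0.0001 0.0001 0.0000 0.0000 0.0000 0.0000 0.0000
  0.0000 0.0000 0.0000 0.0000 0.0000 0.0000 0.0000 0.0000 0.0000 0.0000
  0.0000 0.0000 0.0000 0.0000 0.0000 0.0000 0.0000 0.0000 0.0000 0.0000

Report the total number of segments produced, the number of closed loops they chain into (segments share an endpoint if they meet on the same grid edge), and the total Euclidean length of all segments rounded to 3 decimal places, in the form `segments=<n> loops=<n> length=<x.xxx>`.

segments=6 loops=1 length=3.855

cell (4,2): code 0100 → (4.947,3.000)–(5.000,2.977)
cell (4,3): code 1100 → (4.264,4.000)–(4.947,3.000)
cell (4,4): code 1000 → (5.000,4.410)–(4.264,4.000)
cell (5,2): code 0010 → (5.000,2.977)–(5.033,3.000)
cell (5,3): code 0011 → (5.033,3.000)–(5.460,4.000)
cell (5,4): code 0001 → (5.460,4.000)–(5.000,4.410)
total: 6 segments, chained into 1 closed loop(s), length Σ = 3.854998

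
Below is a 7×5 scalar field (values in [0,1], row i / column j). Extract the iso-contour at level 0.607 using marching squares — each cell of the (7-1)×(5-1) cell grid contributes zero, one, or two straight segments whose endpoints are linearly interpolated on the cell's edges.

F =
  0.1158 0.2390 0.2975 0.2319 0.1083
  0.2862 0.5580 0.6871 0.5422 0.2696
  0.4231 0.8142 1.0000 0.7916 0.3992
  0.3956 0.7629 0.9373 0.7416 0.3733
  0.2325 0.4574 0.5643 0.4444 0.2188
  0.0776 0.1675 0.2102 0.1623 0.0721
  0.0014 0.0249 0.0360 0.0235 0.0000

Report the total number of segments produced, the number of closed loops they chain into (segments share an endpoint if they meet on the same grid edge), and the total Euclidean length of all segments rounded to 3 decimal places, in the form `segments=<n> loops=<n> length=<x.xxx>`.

segments=12 loops=1 length=9.444

cell (0,1): code 0100 → (0.794,2.000)–(1.000,1.380)
cell (0,2): code 1000 → (1.000,2.553)–(0.794,2.000)
cell (1,0): code 0100 → (1.191,1.000)–(2.000,0.470)
cell (1,1): code 1110 → (1.000,1.380)–(1.191,1.000)
cell (1,2): code 1101 → (1.260,3.000)–(1.000,2.553)
cell (1,3): code 1000 → (2.000,3.470)–(1.260,3.000)
cell (2,0): code 0110 → (2.000,0.470)–(3.000,0.576)
cell (2,3): code 1001 → (3.000,3.365)–(2.000,3.470)
cell (3,0): code 0010 → (3.000,0.576)–(3.510,1.000)
cell (3,1): code 0011 → (3.510,1.000)–(3.886,2.000)
cell (3,2): code 0011 → (3.886,2.000)–(3.453,3.000)
cell (3,3): code 0001 → (3.453,3.000)–(3.000,3.365)
total: 12 segments, chained into 1 closed loop(s), length Σ = 9.443871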